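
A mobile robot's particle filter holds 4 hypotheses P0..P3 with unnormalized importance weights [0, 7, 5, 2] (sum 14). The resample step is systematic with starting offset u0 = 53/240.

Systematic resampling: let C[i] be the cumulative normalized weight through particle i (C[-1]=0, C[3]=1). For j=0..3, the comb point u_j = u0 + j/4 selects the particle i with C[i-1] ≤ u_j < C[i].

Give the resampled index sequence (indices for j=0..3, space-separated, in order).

C = [0, 1/2, 6/7, 1]
j=0: u_0=53/240 ∈ [0, 1/2) → index 1
j=1: u_1=113/240 ∈ [0, 1/2) → index 1
j=2: u_2=173/240 ∈ [1/2, 6/7) → index 2
j=3: u_3=233/240 ∈ [6/7, 1) → index 3

1 1 2 3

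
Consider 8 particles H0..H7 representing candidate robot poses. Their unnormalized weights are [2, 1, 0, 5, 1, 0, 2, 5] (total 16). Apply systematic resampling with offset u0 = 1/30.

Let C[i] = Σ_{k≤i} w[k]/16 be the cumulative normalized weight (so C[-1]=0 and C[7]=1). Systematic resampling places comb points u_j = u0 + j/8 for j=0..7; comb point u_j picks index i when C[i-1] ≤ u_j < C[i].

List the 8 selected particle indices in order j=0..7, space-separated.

0 1 3 3 4 6 7 7

C = [1/8, 3/16, 3/16, 1/2, 9/16, 9/16, 11/16, 1]
j=0: u_0=1/30 ∈ [0, 1/8) → index 0
j=1: u_1=19/120 ∈ [1/8, 3/16) → index 1
j=2: u_2=17/60 ∈ [3/16, 1/2) → index 3
j=3: u_3=49/120 ∈ [3/16, 1/2) → index 3
j=4: u_4=8/15 ∈ [1/2, 9/16) → index 4
j=5: u_5=79/120 ∈ [9/16, 11/16) → index 6
j=6: u_6=47/60 ∈ [11/16, 1) → index 7
j=7: u_7=109/120 ∈ [11/16, 1) → index 7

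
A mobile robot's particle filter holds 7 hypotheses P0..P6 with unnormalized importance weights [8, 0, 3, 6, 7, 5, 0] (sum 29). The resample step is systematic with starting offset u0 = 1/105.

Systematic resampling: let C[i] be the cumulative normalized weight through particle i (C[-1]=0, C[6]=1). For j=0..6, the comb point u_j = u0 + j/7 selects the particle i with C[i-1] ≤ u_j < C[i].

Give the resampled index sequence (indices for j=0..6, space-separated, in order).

C = [8/29, 8/29, 11/29, 17/29, 24/29, 1, 1]
j=0: u_0=1/105 ∈ [0, 8/29) → index 0
j=1: u_1=16/105 ∈ [0, 8/29) → index 0
j=2: u_2=31/105 ∈ [8/29, 11/29) → index 2
j=3: u_3=46/105 ∈ [11/29, 17/29) → index 3
j=4: u_4=61/105 ∈ [11/29, 17/29) → index 3
j=5: u_5=76/105 ∈ [17/29, 24/29) → index 4
j=6: u_6=13/15 ∈ [24/29, 1) → index 5

0 0 2 3 3 4 5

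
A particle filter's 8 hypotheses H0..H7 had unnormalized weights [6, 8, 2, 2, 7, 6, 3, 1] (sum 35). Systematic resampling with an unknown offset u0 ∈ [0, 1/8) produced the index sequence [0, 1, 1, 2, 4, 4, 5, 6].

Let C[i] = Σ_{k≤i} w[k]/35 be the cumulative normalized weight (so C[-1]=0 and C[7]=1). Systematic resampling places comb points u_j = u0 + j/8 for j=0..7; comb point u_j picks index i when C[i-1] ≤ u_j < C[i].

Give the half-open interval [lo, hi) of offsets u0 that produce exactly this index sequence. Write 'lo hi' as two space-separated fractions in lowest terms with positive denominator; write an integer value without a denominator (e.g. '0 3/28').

C = [6/35, 2/5, 16/35, 18/35, 5/7, 31/35, 34/35, 1]
j=0 picked index 0: u0 ∈ [0, 6/35)
j=1 picked index 1: u0 ∈ [13/280, 11/40)
j=2 picked index 1: u0 ∈ [-11/140, 3/20)
j=3 picked index 2: u0 ∈ [1/40, 23/280)
j=4 picked index 4: u0 ∈ [1/70, 3/14)
j=5 picked index 4: u0 ∈ [-31/280, 5/56)
j=6 picked index 5: u0 ∈ [-1/28, 19/140)
j=7 picked index 6: u0 ∈ [3/280, 27/280)
intersection: [13/280, 23/280)

13/280 23/280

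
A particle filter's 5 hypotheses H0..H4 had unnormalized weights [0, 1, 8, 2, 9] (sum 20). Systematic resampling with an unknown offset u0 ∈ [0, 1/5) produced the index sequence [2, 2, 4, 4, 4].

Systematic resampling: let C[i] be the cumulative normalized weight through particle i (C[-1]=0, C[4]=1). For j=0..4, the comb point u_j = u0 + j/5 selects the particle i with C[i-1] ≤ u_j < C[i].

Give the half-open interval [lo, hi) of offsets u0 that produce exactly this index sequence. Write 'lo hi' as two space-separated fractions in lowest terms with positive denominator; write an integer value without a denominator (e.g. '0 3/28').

3/20 1/5

C = [0, 1/20, 9/20, 11/20, 1]
j=0 picked index 2: u0 ∈ [1/20, 9/20)
j=1 picked index 2: u0 ∈ [-3/20, 1/4)
j=2 picked index 4: u0 ∈ [3/20, 3/5)
j=3 picked index 4: u0 ∈ [-1/20, 2/5)
j=4 picked index 4: u0 ∈ [-1/4, 1/5)
intersection: [3/20, 1/5)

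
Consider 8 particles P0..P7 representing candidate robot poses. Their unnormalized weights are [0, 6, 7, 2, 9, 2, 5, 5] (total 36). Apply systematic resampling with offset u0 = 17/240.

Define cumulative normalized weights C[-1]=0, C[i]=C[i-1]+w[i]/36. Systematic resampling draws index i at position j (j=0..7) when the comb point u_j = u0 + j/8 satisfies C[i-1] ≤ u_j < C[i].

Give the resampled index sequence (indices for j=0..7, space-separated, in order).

C = [0, 1/6, 13/36, 5/12, 2/3, 13/18, 31/36, 1]
j=0: u_0=17/240 ∈ [0, 1/6) → index 1
j=1: u_1=47/240 ∈ [1/6, 13/36) → index 2
j=2: u_2=77/240 ∈ [1/6, 13/36) → index 2
j=3: u_3=107/240 ∈ [5/12, 2/3) → index 4
j=4: u_4=137/240 ∈ [5/12, 2/3) → index 4
j=5: u_5=167/240 ∈ [2/3, 13/18) → index 5
j=6: u_6=197/240 ∈ [13/18, 31/36) → index 6
j=7: u_7=227/240 ∈ [31/36, 1) → index 7

1 2 2 4 4 5 6 7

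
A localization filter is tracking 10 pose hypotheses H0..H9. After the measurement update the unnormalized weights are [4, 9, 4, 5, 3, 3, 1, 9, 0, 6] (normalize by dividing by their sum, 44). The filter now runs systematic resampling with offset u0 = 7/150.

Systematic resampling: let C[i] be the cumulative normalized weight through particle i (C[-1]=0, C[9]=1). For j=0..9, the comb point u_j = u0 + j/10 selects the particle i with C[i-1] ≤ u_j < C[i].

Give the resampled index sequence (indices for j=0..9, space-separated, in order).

C = [1/11, 13/44, 17/44, 1/2, 25/44, 7/11, 29/44, 19/22, 19/22, 1]
j=0: u_0=7/150 ∈ [0, 1/11) → index 0
j=1: u_1=11/75 ∈ [1/11, 13/44) → index 1
j=2: u_2=37/150 ∈ [1/11, 13/44) → index 1
j=3: u_3=26/75 ∈ [13/44, 17/44) → index 2
j=4: u_4=67/150 ∈ [17/44, 1/2) → index 3
j=5: u_5=41/75 ∈ [1/2, 25/44) → index 4
j=6: u_6=97/150 ∈ [7/11, 29/44) → index 6
j=7: u_7=56/75 ∈ [29/44, 19/22) → index 7
j=8: u_8=127/150 ∈ [29/44, 19/22) → index 7
j=9: u_9=71/75 ∈ [19/22, 1) → index 9

0 1 1 2 3 4 6 7 7 9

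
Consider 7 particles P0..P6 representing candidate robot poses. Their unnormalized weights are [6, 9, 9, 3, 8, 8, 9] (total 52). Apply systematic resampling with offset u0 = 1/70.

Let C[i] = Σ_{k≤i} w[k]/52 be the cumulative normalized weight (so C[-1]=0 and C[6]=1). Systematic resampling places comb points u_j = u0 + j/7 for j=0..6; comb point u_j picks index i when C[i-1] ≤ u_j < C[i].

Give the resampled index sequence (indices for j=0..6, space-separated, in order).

C = [3/26, 15/52, 6/13, 27/52, 35/52, 43/52, 1]
j=0: u_0=1/70 ∈ [0, 3/26) → index 0
j=1: u_1=11/70 ∈ [3/26, 15/52) → index 1
j=2: u_2=3/10 ∈ [15/52, 6/13) → index 2
j=3: u_3=31/70 ∈ [15/52, 6/13) → index 2
j=4: u_4=41/70 ∈ [27/52, 35/52) → index 4
j=5: u_5=51/70 ∈ [35/52, 43/52) → index 5
j=6: u_6=61/70 ∈ [43/52, 1) → index 6

0 1 2 2 4 5 6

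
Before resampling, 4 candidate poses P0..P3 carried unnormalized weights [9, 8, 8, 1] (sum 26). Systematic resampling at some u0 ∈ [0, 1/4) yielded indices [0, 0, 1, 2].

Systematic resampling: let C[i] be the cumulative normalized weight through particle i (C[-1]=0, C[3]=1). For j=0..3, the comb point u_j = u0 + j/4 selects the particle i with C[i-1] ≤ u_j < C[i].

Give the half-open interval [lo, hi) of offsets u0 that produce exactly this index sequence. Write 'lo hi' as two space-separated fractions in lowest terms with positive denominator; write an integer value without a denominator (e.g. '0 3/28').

C = [9/26, 17/26, 25/26, 1]
j=0 picked index 0: u0 ∈ [0, 9/26)
j=1 picked index 0: u0 ∈ [-1/4, 5/52)
j=2 picked index 1: u0 ∈ [-2/13, 2/13)
j=3 picked index 2: u0 ∈ [-5/52, 11/52)
intersection: [0, 5/52)

0 5/52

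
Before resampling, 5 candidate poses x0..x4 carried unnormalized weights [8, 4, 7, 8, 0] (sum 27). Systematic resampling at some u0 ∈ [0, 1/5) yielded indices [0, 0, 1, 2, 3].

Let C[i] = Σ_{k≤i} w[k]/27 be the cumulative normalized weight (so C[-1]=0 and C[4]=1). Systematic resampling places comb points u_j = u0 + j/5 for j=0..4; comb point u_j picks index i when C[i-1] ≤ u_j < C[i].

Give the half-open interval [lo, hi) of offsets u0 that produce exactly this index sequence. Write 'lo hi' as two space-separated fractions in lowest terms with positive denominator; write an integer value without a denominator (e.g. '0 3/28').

0 2/45

C = [8/27, 4/9, 19/27, 1, 1]
j=0 picked index 0: u0 ∈ [0, 8/27)
j=1 picked index 0: u0 ∈ [-1/5, 13/135)
j=2 picked index 1: u0 ∈ [-14/135, 2/45)
j=3 picked index 2: u0 ∈ [-7/45, 14/135)
j=4 picked index 3: u0 ∈ [-13/135, 1/5)
intersection: [0, 2/45)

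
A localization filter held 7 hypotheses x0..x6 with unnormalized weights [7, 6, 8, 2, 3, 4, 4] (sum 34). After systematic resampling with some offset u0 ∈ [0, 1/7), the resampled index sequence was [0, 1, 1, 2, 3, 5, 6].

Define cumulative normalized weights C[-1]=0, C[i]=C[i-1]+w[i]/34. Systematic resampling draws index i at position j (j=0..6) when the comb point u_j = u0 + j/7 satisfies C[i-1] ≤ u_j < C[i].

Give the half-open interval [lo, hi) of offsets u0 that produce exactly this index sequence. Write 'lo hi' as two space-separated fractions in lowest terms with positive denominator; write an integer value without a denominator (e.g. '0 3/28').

C = [7/34, 13/34, 21/34, 23/34, 13/17, 15/17, 1]
j=0 picked index 0: u0 ∈ [0, 7/34)
j=1 picked index 1: u0 ∈ [15/238, 57/238)
j=2 picked index 1: u0 ∈ [-19/238, 23/238)
j=3 picked index 2: u0 ∈ [-11/238, 45/238)
j=4 picked index 3: u0 ∈ [11/238, 25/238)
j=5 picked index 5: u0 ∈ [6/119, 20/119)
j=6 picked index 6: u0 ∈ [3/119, 1/7)
intersection: [15/238, 23/238)

15/238 23/238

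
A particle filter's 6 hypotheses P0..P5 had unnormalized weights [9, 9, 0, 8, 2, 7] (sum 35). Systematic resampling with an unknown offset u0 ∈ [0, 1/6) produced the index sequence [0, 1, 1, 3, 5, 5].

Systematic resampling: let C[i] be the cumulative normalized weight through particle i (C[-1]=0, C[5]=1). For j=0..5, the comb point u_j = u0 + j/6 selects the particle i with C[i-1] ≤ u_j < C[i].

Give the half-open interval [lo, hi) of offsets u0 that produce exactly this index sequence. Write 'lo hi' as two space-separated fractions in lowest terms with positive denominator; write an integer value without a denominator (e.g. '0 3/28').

C = [9/35, 18/35, 18/35, 26/35, 4/5, 1]
j=0 picked index 0: u0 ∈ [0, 9/35)
j=1 picked index 1: u0 ∈ [19/210, 73/210)
j=2 picked index 1: u0 ∈ [-8/105, 19/105)
j=3 picked index 3: u0 ∈ [1/70, 17/70)
j=4 picked index 5: u0 ∈ [2/15, 1/3)
j=5 picked index 5: u0 ∈ [-1/30, 1/6)
intersection: [2/15, 1/6)

2/15 1/6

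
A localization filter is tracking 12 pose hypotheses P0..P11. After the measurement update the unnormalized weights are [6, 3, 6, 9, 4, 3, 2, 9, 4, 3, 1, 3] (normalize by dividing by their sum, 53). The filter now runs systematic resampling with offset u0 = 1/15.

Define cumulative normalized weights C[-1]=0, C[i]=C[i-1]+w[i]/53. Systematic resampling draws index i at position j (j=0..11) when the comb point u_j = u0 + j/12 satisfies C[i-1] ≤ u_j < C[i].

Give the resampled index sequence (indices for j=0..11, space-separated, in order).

C = [6/53, 9/53, 15/53, 24/53, 28/53, 31/53, 33/53, 42/53, 46/53, 49/53, 50/53, 1]
j=0: u_0=1/15 ∈ [0, 6/53) → index 0
j=1: u_1=3/20 ∈ [6/53, 9/53) → index 1
j=2: u_2=7/30 ∈ [9/53, 15/53) → index 2
j=3: u_3=19/60 ∈ [15/53, 24/53) → index 3
j=4: u_4=2/5 ∈ [15/53, 24/53) → index 3
j=5: u_5=29/60 ∈ [24/53, 28/53) → index 4
j=6: u_6=17/30 ∈ [28/53, 31/53) → index 5
j=7: u_7=13/20 ∈ [33/53, 42/53) → index 7
j=8: u_8=11/15 ∈ [33/53, 42/53) → index 7
j=9: u_9=49/60 ∈ [42/53, 46/53) → index 8
j=10: u_10=9/10 ∈ [46/53, 49/53) → index 9
j=11: u_11=59/60 ∈ [50/53, 1) → index 11

0 1 2 3 3 4 5 7 7 8 9 11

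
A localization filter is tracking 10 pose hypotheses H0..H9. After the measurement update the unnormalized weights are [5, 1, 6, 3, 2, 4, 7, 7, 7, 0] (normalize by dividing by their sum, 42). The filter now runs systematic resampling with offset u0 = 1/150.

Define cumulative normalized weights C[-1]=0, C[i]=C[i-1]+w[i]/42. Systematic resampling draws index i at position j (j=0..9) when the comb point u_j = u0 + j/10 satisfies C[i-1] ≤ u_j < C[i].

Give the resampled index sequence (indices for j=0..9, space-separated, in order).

0 0 2 3 5 6 6 7 7 8

C = [5/42, 1/7, 2/7, 5/14, 17/42, 1/2, 2/3, 5/6, 1, 1]
j=0: u_0=1/150 ∈ [0, 5/42) → index 0
j=1: u_1=8/75 ∈ [0, 5/42) → index 0
j=2: u_2=31/150 ∈ [1/7, 2/7) → index 2
j=3: u_3=23/75 ∈ [2/7, 5/14) → index 3
j=4: u_4=61/150 ∈ [17/42, 1/2) → index 5
j=5: u_5=38/75 ∈ [1/2, 2/3) → index 6
j=6: u_6=91/150 ∈ [1/2, 2/3) → index 6
j=7: u_7=53/75 ∈ [2/3, 5/6) → index 7
j=8: u_8=121/150 ∈ [2/3, 5/6) → index 7
j=9: u_9=68/75 ∈ [5/6, 1) → index 8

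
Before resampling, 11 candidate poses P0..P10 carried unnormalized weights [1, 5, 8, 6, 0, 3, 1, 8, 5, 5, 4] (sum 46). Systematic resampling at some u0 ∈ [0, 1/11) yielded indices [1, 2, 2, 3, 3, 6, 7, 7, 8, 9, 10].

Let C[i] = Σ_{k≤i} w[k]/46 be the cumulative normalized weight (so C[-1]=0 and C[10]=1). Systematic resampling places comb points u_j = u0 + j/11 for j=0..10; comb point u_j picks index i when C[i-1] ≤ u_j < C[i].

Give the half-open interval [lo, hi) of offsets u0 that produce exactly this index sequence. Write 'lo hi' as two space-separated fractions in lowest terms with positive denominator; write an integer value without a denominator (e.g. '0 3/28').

C = [1/46, 3/23, 7/23, 10/23, 10/23, 1/2, 12/23, 16/23, 37/46, 21/23, 1]
j=0 picked index 1: u0 ∈ [1/46, 3/23)
j=1 picked index 2: u0 ∈ [10/253, 54/253)
j=2 picked index 2: u0 ∈ [-13/253, 31/253)
j=3 picked index 3: u0 ∈ [8/253, 41/253)
j=4 picked index 3: u0 ∈ [-15/253, 18/253)
j=5 picked index 6: u0 ∈ [1/22, 17/253)
j=6 picked index 7: u0 ∈ [-6/253, 38/253)
j=7 picked index 7: u0 ∈ [-29/253, 15/253)
j=8 picked index 8: u0 ∈ [-8/253, 39/506)
j=9 picked index 9: u0 ∈ [-7/506, 24/253)
j=10 picked index 10: u0 ∈ [1/253, 1/11)
intersection: [1/22, 15/253)

1/22 15/253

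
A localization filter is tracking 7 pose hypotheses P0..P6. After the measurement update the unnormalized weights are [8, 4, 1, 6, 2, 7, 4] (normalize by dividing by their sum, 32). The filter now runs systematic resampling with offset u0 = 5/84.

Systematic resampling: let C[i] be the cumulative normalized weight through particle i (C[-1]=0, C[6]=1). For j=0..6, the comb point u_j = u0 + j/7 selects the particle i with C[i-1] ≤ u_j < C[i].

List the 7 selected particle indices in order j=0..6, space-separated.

0 0 1 3 4 5 6

C = [1/4, 3/8, 13/32, 19/32, 21/32, 7/8, 1]
j=0: u_0=5/84 ∈ [0, 1/4) → index 0
j=1: u_1=17/84 ∈ [0, 1/4) → index 0
j=2: u_2=29/84 ∈ [1/4, 3/8) → index 1
j=3: u_3=41/84 ∈ [13/32, 19/32) → index 3
j=4: u_4=53/84 ∈ [19/32, 21/32) → index 4
j=5: u_5=65/84 ∈ [21/32, 7/8) → index 5
j=6: u_6=11/12 ∈ [7/8, 1) → index 6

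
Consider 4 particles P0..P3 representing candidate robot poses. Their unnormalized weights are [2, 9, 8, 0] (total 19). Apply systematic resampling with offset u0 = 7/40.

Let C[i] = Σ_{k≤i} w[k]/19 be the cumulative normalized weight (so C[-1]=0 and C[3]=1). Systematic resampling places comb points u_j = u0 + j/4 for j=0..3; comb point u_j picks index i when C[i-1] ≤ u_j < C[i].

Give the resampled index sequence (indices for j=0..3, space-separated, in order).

C = [2/19, 11/19, 1, 1]
j=0: u_0=7/40 ∈ [2/19, 11/19) → index 1
j=1: u_1=17/40 ∈ [2/19, 11/19) → index 1
j=2: u_2=27/40 ∈ [11/19, 1) → index 2
j=3: u_3=37/40 ∈ [11/19, 1) → index 2

1 1 2 2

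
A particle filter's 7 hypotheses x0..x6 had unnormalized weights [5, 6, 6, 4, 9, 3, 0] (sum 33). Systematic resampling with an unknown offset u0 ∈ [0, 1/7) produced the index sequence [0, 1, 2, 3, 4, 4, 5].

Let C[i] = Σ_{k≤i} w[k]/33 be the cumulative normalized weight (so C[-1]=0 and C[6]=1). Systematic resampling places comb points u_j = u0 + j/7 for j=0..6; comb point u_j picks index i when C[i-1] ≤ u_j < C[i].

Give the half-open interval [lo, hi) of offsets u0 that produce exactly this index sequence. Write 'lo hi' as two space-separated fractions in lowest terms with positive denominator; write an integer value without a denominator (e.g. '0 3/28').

C = [5/33, 1/3, 17/33, 7/11, 10/11, 1, 1]
j=0 picked index 0: u0 ∈ [0, 5/33)
j=1 picked index 1: u0 ∈ [2/231, 4/21)
j=2 picked index 2: u0 ∈ [1/21, 53/231)
j=3 picked index 3: u0 ∈ [20/231, 16/77)
j=4 picked index 4: u0 ∈ [5/77, 26/77)
j=5 picked index 4: u0 ∈ [-6/77, 15/77)
j=6 picked index 5: u0 ∈ [4/77, 1/7)
intersection: [20/231, 1/7)

20/231 1/7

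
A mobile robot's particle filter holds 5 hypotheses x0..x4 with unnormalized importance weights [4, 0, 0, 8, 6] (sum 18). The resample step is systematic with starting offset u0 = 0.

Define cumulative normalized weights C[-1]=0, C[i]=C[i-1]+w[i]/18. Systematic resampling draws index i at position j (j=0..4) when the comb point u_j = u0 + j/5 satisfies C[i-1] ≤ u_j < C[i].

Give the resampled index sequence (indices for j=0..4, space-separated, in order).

C = [2/9, 2/9, 2/9, 2/3, 1]
j=0: u_0=0 ∈ [0, 2/9) → index 0
j=1: u_1=1/5 ∈ [0, 2/9) → index 0
j=2: u_2=2/5 ∈ [2/9, 2/3) → index 3
j=3: u_3=3/5 ∈ [2/9, 2/3) → index 3
j=4: u_4=4/5 ∈ [2/3, 1) → index 4

0 0 3 3 4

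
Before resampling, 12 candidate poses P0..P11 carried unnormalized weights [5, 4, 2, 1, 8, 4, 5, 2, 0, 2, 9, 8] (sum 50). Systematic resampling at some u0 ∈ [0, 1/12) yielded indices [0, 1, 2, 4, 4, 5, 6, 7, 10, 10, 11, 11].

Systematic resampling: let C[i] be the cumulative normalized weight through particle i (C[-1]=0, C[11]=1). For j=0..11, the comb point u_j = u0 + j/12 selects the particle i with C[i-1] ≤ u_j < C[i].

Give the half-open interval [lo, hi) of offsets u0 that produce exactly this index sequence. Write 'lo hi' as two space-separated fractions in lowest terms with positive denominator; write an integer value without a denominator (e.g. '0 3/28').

1/60 11/300

C = [1/10, 9/50, 11/50, 6/25, 2/5, 12/25, 29/50, 31/50, 31/50, 33/50, 21/25, 1]
j=0 picked index 0: u0 ∈ [0, 1/10)
j=1 picked index 1: u0 ∈ [1/60, 29/300)
j=2 picked index 2: u0 ∈ [1/75, 4/75)
j=3 picked index 4: u0 ∈ [-1/100, 3/20)
j=4 picked index 4: u0 ∈ [-7/75, 1/15)
j=5 picked index 5: u0 ∈ [-1/60, 19/300)
j=6 picked index 6: u0 ∈ [-1/50, 2/25)
j=7 picked index 7: u0 ∈ [-1/300, 11/300)
j=8 picked index 10: u0 ∈ [-1/150, 13/75)
j=9 picked index 10: u0 ∈ [-9/100, 9/100)
j=10 picked index 11: u0 ∈ [1/150, 1/6)
j=11 picked index 11: u0 ∈ [-23/300, 1/12)
intersection: [1/60, 11/300)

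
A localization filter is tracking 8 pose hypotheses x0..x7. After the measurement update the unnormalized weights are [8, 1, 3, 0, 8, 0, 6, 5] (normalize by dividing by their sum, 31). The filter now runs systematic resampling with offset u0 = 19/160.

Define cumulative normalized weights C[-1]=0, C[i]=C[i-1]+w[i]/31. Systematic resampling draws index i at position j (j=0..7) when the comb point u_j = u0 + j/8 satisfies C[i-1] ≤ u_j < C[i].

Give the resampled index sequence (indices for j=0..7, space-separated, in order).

C = [8/31, 9/31, 12/31, 12/31, 20/31, 20/31, 26/31, 1]
j=0: u_0=19/160 ∈ [0, 8/31) → index 0
j=1: u_1=39/160 ∈ [0, 8/31) → index 0
j=2: u_2=59/160 ∈ [9/31, 12/31) → index 2
j=3: u_3=79/160 ∈ [12/31, 20/31) → index 4
j=4: u_4=99/160 ∈ [12/31, 20/31) → index 4
j=5: u_5=119/160 ∈ [20/31, 26/31) → index 6
j=6: u_6=139/160 ∈ [26/31, 1) → index 7
j=7: u_7=159/160 ∈ [26/31, 1) → index 7

0 0 2 4 4 6 7 7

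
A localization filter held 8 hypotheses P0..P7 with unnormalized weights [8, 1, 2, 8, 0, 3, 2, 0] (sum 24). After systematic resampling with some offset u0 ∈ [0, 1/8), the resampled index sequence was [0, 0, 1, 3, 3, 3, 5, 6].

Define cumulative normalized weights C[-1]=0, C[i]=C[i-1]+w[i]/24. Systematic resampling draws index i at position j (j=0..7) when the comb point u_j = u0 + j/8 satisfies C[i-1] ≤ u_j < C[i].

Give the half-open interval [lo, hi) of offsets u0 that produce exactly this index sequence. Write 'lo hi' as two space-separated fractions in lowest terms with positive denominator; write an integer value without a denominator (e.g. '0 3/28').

C = [1/3, 3/8, 11/24, 19/24, 19/24, 11/12, 1, 1]
j=0 picked index 0: u0 ∈ [0, 1/3)
j=1 picked index 0: u0 ∈ [-1/8, 5/24)
j=2 picked index 1: u0 ∈ [1/12, 1/8)
j=3 picked index 3: u0 ∈ [1/12, 5/12)
j=4 picked index 3: u0 ∈ [-1/24, 7/24)
j=5 picked index 3: u0 ∈ [-1/6, 1/6)
j=6 picked index 5: u0 ∈ [1/24, 1/6)
j=7 picked index 6: u0 ∈ [1/24, 1/8)
intersection: [1/12, 1/8)

1/12 1/8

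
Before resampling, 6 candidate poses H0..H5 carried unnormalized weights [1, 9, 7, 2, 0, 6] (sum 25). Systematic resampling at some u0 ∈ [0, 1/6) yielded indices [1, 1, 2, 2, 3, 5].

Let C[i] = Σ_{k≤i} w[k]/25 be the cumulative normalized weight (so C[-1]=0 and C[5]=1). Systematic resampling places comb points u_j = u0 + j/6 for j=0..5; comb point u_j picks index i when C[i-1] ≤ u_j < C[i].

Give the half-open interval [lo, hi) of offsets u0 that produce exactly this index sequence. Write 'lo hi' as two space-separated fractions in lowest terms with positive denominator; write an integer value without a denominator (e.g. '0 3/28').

1/15 7/75

C = [1/25, 2/5, 17/25, 19/25, 19/25, 1]
j=0 picked index 1: u0 ∈ [1/25, 2/5)
j=1 picked index 1: u0 ∈ [-19/150, 7/30)
j=2 picked index 2: u0 ∈ [1/15, 26/75)
j=3 picked index 2: u0 ∈ [-1/10, 9/50)
j=4 picked index 3: u0 ∈ [1/75, 7/75)
j=5 picked index 5: u0 ∈ [-11/150, 1/6)
intersection: [1/15, 7/75)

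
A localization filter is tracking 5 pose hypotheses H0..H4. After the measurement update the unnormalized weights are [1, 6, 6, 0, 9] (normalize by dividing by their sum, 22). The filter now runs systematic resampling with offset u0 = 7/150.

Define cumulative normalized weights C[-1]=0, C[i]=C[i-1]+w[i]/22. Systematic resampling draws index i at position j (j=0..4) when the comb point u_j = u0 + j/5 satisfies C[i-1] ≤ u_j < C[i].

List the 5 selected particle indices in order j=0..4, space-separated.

C = [1/22, 7/22, 13/22, 13/22, 1]
j=0: u_0=7/150 ∈ [1/22, 7/22) → index 1
j=1: u_1=37/150 ∈ [1/22, 7/22) → index 1
j=2: u_2=67/150 ∈ [7/22, 13/22) → index 2
j=3: u_3=97/150 ∈ [13/22, 1) → index 4
j=4: u_4=127/150 ∈ [13/22, 1) → index 4

1 1 2 4 4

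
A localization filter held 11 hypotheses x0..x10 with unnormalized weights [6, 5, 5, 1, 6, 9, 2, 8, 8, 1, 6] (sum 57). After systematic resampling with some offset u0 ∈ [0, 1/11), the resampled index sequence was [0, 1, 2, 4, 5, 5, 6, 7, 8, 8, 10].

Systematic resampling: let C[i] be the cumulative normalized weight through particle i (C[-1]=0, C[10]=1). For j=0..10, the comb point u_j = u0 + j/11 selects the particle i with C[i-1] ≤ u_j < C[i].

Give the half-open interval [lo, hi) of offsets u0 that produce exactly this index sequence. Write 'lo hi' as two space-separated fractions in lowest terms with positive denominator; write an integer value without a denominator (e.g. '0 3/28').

25/627 32/627

C = [2/19, 11/57, 16/57, 17/57, 23/57, 32/57, 34/57, 14/19, 50/57, 17/19, 1]
j=0 picked index 0: u0 ∈ [0, 2/19)
j=1 picked index 1: u0 ∈ [3/209, 64/627)
j=2 picked index 2: u0 ∈ [7/627, 62/627)
j=3 picked index 4: u0 ∈ [16/627, 82/627)
j=4 picked index 5: u0 ∈ [25/627, 124/627)
j=5 picked index 5: u0 ∈ [-32/627, 67/627)
j=6 picked index 6: u0 ∈ [10/627, 32/627)
j=7 picked index 7: u0 ∈ [-25/627, 21/209)
j=8 picked index 8: u0 ∈ [2/209, 94/627)
j=9 picked index 8: u0 ∈ [-17/209, 37/627)
j=10 picked index 10: u0 ∈ [-3/209, 1/11)
intersection: [25/627, 32/627)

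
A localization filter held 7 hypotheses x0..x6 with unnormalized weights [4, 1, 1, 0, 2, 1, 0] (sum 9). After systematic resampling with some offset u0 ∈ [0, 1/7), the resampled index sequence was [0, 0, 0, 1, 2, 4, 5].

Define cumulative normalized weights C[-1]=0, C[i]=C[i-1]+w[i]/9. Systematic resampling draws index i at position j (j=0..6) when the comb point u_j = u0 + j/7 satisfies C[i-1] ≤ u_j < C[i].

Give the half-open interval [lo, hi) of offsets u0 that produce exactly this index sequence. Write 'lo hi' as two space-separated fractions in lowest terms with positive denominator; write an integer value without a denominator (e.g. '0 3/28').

2/63 2/21

C = [4/9, 5/9, 2/3, 2/3, 8/9, 1, 1]
j=0 picked index 0: u0 ∈ [0, 4/9)
j=1 picked index 0: u0 ∈ [-1/7, 19/63)
j=2 picked index 0: u0 ∈ [-2/7, 10/63)
j=3 picked index 1: u0 ∈ [1/63, 8/63)
j=4 picked index 2: u0 ∈ [-1/63, 2/21)
j=5 picked index 4: u0 ∈ [-1/21, 11/63)
j=6 picked index 5: u0 ∈ [2/63, 1/7)
intersection: [2/63, 2/21)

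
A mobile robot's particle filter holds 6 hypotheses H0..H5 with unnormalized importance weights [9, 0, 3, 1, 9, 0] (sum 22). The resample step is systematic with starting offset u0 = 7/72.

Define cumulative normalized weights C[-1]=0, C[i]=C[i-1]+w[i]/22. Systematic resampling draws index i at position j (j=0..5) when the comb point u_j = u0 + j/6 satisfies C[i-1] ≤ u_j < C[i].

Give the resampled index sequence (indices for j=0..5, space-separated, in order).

C = [9/22, 9/22, 6/11, 13/22, 1, 1]
j=0: u_0=7/72 ∈ [0, 9/22) → index 0
j=1: u_1=19/72 ∈ [0, 9/22) → index 0
j=2: u_2=31/72 ∈ [9/22, 6/11) → index 2
j=3: u_3=43/72 ∈ [13/22, 1) → index 4
j=4: u_4=55/72 ∈ [13/22, 1) → index 4
j=5: u_5=67/72 ∈ [13/22, 1) → index 4

0 0 2 4 4 4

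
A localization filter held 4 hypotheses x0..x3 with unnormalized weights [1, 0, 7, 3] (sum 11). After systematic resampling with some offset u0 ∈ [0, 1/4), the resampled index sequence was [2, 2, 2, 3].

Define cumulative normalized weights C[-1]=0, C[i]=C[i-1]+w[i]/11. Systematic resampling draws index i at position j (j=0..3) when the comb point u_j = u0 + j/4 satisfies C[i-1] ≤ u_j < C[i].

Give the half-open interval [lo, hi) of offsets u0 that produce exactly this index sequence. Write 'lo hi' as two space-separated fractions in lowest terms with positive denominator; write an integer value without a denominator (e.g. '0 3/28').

1/11 5/22

C = [1/11, 1/11, 8/11, 1]
j=0 picked index 2: u0 ∈ [1/11, 8/11)
j=1 picked index 2: u0 ∈ [-7/44, 21/44)
j=2 picked index 2: u0 ∈ [-9/22, 5/22)
j=3 picked index 3: u0 ∈ [-1/44, 1/4)
intersection: [1/11, 5/22)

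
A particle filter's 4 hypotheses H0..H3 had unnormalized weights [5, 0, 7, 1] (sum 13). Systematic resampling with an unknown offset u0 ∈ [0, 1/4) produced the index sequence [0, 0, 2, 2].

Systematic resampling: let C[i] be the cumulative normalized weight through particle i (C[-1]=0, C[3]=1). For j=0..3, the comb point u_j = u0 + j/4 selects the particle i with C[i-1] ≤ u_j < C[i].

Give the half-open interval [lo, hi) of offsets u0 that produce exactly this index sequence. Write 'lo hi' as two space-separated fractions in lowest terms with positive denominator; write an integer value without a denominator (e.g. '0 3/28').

C = [5/13, 5/13, 12/13, 1]
j=0 picked index 0: u0 ∈ [0, 5/13)
j=1 picked index 0: u0 ∈ [-1/4, 7/52)
j=2 picked index 2: u0 ∈ [-3/26, 11/26)
j=3 picked index 2: u0 ∈ [-19/52, 9/52)
intersection: [0, 7/52)

0 7/52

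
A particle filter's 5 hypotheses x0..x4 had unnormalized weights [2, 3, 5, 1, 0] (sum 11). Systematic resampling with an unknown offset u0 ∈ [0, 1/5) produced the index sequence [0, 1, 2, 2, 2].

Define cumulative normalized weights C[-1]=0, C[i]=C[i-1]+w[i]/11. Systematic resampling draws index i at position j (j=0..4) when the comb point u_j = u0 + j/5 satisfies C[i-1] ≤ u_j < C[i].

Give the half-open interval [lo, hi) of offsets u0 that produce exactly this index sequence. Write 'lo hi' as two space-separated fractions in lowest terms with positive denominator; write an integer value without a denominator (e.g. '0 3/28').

3/55 6/55

C = [2/11, 5/11, 10/11, 1, 1]
j=0 picked index 0: u0 ∈ [0, 2/11)
j=1 picked index 1: u0 ∈ [-1/55, 14/55)
j=2 picked index 2: u0 ∈ [3/55, 28/55)
j=3 picked index 2: u0 ∈ [-8/55, 17/55)
j=4 picked index 2: u0 ∈ [-19/55, 6/55)
intersection: [3/55, 6/55)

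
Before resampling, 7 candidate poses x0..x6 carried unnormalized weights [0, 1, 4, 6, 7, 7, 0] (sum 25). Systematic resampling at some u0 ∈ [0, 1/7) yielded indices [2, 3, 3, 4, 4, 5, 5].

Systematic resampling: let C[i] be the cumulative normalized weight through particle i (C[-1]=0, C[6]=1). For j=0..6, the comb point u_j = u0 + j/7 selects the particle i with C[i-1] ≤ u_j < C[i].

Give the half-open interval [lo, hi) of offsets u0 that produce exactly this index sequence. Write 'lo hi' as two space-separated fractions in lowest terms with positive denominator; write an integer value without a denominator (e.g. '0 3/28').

2/35 1/7

C = [0, 1/25, 1/5, 11/25, 18/25, 1, 1]
j=0 picked index 2: u0 ∈ [1/25, 1/5)
j=1 picked index 3: u0 ∈ [2/35, 52/175)
j=2 picked index 3: u0 ∈ [-3/35, 27/175)
j=3 picked index 4: u0 ∈ [2/175, 51/175)
j=4 picked index 4: u0 ∈ [-23/175, 26/175)
j=5 picked index 5: u0 ∈ [1/175, 2/7)
j=6 picked index 5: u0 ∈ [-24/175, 1/7)
intersection: [2/35, 1/7)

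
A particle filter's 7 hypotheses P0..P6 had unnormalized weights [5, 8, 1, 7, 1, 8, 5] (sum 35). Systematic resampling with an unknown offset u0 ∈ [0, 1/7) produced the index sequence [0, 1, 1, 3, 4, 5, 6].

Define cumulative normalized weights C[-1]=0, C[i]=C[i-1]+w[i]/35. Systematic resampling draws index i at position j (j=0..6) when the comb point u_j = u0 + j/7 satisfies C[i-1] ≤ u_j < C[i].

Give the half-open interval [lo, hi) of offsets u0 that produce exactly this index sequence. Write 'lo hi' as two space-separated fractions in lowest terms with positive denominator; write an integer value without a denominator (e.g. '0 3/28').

C = [1/7, 13/35, 2/5, 3/5, 22/35, 6/7, 1]
j=0 picked index 0: u0 ∈ [0, 1/7)
j=1 picked index 1: u0 ∈ [0, 8/35)
j=2 picked index 1: u0 ∈ [-1/7, 3/35)
j=3 picked index 3: u0 ∈ [-1/35, 6/35)
j=4 picked index 4: u0 ∈ [1/35, 2/35)
j=5 picked index 5: u0 ∈ [-3/35, 1/7)
j=6 picked index 6: u0 ∈ [0, 1/7)
intersection: [1/35, 2/35)

1/35 2/35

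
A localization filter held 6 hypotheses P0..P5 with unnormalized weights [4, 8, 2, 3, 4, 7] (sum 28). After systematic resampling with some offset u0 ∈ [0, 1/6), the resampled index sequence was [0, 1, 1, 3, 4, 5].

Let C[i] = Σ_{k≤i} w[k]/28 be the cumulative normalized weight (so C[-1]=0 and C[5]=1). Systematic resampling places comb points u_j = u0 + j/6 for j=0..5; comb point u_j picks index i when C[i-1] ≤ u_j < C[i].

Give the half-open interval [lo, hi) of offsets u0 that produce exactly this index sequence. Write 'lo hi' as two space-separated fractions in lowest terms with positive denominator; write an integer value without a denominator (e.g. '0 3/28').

C = [1/7, 3/7, 1/2, 17/28, 3/4, 1]
j=0 picked index 0: u0 ∈ [0, 1/7)
j=1 picked index 1: u0 ∈ [-1/42, 11/42)
j=2 picked index 1: u0 ∈ [-4/21, 2/21)
j=3 picked index 3: u0 ∈ [0, 3/28)
j=4 picked index 4: u0 ∈ [-5/84, 1/12)
j=5 picked index 5: u0 ∈ [-1/12, 1/6)
intersection: [0, 1/12)

0 1/12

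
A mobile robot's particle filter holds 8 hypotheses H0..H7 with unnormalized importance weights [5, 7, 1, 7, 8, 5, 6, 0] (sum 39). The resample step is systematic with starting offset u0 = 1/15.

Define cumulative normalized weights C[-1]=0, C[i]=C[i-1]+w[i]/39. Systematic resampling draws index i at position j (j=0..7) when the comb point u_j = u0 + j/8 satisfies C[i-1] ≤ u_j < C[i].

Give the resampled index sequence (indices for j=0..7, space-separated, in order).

C = [5/39, 4/13, 1/3, 20/39, 28/39, 11/13, 1, 1]
j=0: u_0=1/15 ∈ [0, 5/39) → index 0
j=1: u_1=23/120 ∈ [5/39, 4/13) → index 1
j=2: u_2=19/60 ∈ [4/13, 1/3) → index 2
j=3: u_3=53/120 ∈ [1/3, 20/39) → index 3
j=4: u_4=17/30 ∈ [20/39, 28/39) → index 4
j=5: u_5=83/120 ∈ [20/39, 28/39) → index 4
j=6: u_6=49/60 ∈ [28/39, 11/13) → index 5
j=7: u_7=113/120 ∈ [11/13, 1) → index 6

0 1 2 3 4 4 5 6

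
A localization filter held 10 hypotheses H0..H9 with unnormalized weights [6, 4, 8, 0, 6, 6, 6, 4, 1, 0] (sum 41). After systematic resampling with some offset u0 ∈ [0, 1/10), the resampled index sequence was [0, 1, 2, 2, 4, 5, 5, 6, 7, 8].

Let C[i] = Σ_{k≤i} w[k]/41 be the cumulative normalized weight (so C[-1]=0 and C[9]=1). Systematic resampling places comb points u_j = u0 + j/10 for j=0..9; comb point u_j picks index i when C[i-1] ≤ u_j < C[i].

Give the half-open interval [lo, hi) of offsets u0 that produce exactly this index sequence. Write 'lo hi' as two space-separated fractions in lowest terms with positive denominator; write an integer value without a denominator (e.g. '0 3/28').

C = [6/41, 10/41, 18/41, 18/41, 24/41, 30/41, 36/41, 40/41, 1, 1]
j=0 picked index 0: u0 ∈ [0, 6/41)
j=1 picked index 1: u0 ∈ [19/410, 59/410)
j=2 picked index 2: u0 ∈ [9/205, 49/205)
j=3 picked index 2: u0 ∈ [-23/410, 57/410)
j=4 picked index 4: u0 ∈ [8/205, 38/205)
j=5 picked index 5: u0 ∈ [7/82, 19/82)
j=6 picked index 5: u0 ∈ [-3/205, 27/205)
j=7 picked index 6: u0 ∈ [13/410, 73/410)
j=8 picked index 7: u0 ∈ [16/205, 36/205)
j=9 picked index 8: u0 ∈ [31/410, 1/10)
intersection: [7/82, 1/10)

7/82 1/10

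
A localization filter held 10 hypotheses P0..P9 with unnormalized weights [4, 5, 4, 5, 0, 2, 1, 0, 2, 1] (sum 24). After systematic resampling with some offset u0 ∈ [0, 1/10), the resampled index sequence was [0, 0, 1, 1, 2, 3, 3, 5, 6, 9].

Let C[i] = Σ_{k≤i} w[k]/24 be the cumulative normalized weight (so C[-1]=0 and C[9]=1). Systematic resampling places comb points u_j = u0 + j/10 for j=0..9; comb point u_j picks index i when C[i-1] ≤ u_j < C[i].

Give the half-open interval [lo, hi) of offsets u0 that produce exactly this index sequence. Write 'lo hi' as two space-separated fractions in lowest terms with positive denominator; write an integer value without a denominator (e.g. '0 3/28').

7/120 1/15

C = [1/6, 3/8, 13/24, 3/4, 3/4, 5/6, 7/8, 7/8, 23/24, 1]
j=0 picked index 0: u0 ∈ [0, 1/6)
j=1 picked index 0: u0 ∈ [-1/10, 1/15)
j=2 picked index 1: u0 ∈ [-1/30, 7/40)
j=3 picked index 1: u0 ∈ [-2/15, 3/40)
j=4 picked index 2: u0 ∈ [-1/40, 17/120)
j=5 picked index 3: u0 ∈ [1/24, 1/4)
j=6 picked index 3: u0 ∈ [-7/120, 3/20)
j=7 picked index 5: u0 ∈ [1/20, 2/15)
j=8 picked index 6: u0 ∈ [1/30, 3/40)
j=9 picked index 9: u0 ∈ [7/120, 1/10)
intersection: [7/120, 1/15)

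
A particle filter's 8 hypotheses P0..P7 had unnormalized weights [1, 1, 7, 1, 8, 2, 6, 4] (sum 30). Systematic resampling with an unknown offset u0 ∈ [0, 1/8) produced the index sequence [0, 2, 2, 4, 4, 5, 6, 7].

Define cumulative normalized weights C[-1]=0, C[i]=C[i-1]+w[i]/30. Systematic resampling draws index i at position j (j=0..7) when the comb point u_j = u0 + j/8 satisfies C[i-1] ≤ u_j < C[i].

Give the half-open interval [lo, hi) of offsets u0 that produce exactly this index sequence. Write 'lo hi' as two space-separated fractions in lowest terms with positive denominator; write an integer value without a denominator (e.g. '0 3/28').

C = [1/30, 1/15, 3/10, 1/3, 3/5, 2/3, 13/15, 1]
j=0 picked index 0: u0 ∈ [0, 1/30)
j=1 picked index 2: u0 ∈ [-7/120, 7/40)
j=2 picked index 2: u0 ∈ [-11/60, 1/20)
j=3 picked index 4: u0 ∈ [-1/24, 9/40)
j=4 picked index 4: u0 ∈ [-1/6, 1/10)
j=5 picked index 5: u0 ∈ [-1/40, 1/24)
j=6 picked index 6: u0 ∈ [-1/12, 7/60)
j=7 picked index 7: u0 ∈ [-1/120, 1/8)
intersection: [0, 1/30)

0 1/30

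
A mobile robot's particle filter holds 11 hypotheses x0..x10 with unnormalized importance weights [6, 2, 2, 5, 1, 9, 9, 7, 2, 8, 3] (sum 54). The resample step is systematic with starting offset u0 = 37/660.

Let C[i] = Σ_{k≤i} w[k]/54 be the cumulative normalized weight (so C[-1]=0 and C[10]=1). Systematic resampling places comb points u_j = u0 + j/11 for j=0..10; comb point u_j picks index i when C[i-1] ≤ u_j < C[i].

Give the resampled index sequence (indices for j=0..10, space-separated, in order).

C = [1/9, 4/27, 5/27, 5/18, 8/27, 25/54, 17/27, 41/54, 43/54, 17/18, 1]
j=0: u_0=37/660 ∈ [0, 1/9) → index 0
j=1: u_1=97/660 ∈ [1/9, 4/27) → index 1
j=2: u_2=157/660 ∈ [5/27, 5/18) → index 3
j=3: u_3=217/660 ∈ [8/27, 25/54) → index 5
j=4: u_4=277/660 ∈ [8/27, 25/54) → index 5
j=5: u_5=337/660 ∈ [25/54, 17/27) → index 6
j=6: u_6=397/660 ∈ [25/54, 17/27) → index 6
j=7: u_7=457/660 ∈ [17/27, 41/54) → index 7
j=8: u_8=47/60 ∈ [41/54, 43/54) → index 8
j=9: u_9=577/660 ∈ [43/54, 17/18) → index 9
j=10: u_10=637/660 ∈ [17/18, 1) → index 10

0 1 3 5 5 6 6 7 8 9 10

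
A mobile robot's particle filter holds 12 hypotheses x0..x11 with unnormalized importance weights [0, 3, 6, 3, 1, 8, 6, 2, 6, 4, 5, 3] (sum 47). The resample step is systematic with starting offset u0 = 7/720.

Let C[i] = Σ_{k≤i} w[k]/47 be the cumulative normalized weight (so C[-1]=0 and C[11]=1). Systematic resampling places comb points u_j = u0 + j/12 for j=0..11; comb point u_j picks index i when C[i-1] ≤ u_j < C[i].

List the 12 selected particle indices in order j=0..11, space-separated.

1 2 2 4 5 5 6 7 8 9 10 10

C = [0, 3/47, 9/47, 12/47, 13/47, 21/47, 27/47, 29/47, 35/47, 39/47, 44/47, 1]
j=0: u_0=7/720 ∈ [0, 3/47) → index 1
j=1: u_1=67/720 ∈ [3/47, 9/47) → index 2
j=2: u_2=127/720 ∈ [3/47, 9/47) → index 2
j=3: u_3=187/720 ∈ [12/47, 13/47) → index 4
j=4: u_4=247/720 ∈ [13/47, 21/47) → index 5
j=5: u_5=307/720 ∈ [13/47, 21/47) → index 5
j=6: u_6=367/720 ∈ [21/47, 27/47) → index 6
j=7: u_7=427/720 ∈ [27/47, 29/47) → index 7
j=8: u_8=487/720 ∈ [29/47, 35/47) → index 8
j=9: u_9=547/720 ∈ [35/47, 39/47) → index 9
j=10: u_10=607/720 ∈ [39/47, 44/47) → index 10
j=11: u_11=667/720 ∈ [39/47, 44/47) → index 10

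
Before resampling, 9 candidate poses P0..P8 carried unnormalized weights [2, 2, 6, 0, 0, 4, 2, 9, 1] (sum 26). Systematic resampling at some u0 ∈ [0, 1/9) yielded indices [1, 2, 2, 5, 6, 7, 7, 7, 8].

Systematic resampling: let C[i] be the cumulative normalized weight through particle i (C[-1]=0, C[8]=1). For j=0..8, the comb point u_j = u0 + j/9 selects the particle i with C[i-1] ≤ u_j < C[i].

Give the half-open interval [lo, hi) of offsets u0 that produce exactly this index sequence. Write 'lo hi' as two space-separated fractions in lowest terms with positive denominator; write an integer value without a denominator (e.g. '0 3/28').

C = [1/13, 2/13, 5/13, 5/13, 5/13, 7/13, 8/13, 25/26, 1]
j=0 picked index 1: u0 ∈ [1/13, 2/13)
j=1 picked index 2: u0 ∈ [5/117, 32/117)
j=2 picked index 2: u0 ∈ [-8/117, 19/117)
j=3 picked index 5: u0 ∈ [2/39, 8/39)
j=4 picked index 6: u0 ∈ [11/117, 20/117)
j=5 picked index 7: u0 ∈ [7/117, 95/234)
j=6 picked index 7: u0 ∈ [-2/39, 23/78)
j=7 picked index 7: u0 ∈ [-19/117, 43/234)
j=8 picked index 8: u0 ∈ [17/234, 1/9)
intersection: [11/117, 1/9)

11/117 1/9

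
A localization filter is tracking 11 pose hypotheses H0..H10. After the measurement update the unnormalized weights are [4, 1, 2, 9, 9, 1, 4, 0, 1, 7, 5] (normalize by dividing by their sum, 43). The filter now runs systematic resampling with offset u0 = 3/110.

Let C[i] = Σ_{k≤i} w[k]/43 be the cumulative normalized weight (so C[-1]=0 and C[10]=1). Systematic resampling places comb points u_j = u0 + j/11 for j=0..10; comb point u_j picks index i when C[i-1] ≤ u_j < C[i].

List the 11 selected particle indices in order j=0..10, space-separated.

0 2 3 3 4 4 4 6 9 9 10

C = [4/43, 5/43, 7/43, 16/43, 25/43, 26/43, 30/43, 30/43, 31/43, 38/43, 1]
j=0: u_0=3/110 ∈ [0, 4/43) → index 0
j=1: u_1=13/110 ∈ [5/43, 7/43) → index 2
j=2: u_2=23/110 ∈ [7/43, 16/43) → index 3
j=3: u_3=3/10 ∈ [7/43, 16/43) → index 3
j=4: u_4=43/110 ∈ [16/43, 25/43) → index 4
j=5: u_5=53/110 ∈ [16/43, 25/43) → index 4
j=6: u_6=63/110 ∈ [16/43, 25/43) → index 4
j=7: u_7=73/110 ∈ [26/43, 30/43) → index 6
j=8: u_8=83/110 ∈ [31/43, 38/43) → index 9
j=9: u_9=93/110 ∈ [31/43, 38/43) → index 9
j=10: u_10=103/110 ∈ [38/43, 1) → index 10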